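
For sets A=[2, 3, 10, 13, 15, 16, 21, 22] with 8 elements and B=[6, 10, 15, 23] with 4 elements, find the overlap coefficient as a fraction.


A intersect B = [10, 15]
|A intersect B| = 2
min(|A|, |B|) = min(8, 4) = 4
Overlap = 2 / 4 = 1/2

1/2


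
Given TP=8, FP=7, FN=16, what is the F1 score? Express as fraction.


F1 = 2 * P * R / (P + R)
P = TP/(TP+FP) = 8/15 = 8/15
R = TP/(TP+FN) = 8/24 = 1/3
2 * P * R = 2 * 8/15 * 1/3 = 16/45
P + R = 8/15 + 1/3 = 13/15
F1 = 16/45 / 13/15 = 16/39

16/39


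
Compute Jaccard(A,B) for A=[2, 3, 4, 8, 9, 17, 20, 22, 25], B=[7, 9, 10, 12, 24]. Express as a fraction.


A intersect B = [9]
|A intersect B| = 1
A union B = [2, 3, 4, 7, 8, 9, 10, 12, 17, 20, 22, 24, 25]
|A union B| = 13
Jaccard = 1/13 = 1/13

1/13


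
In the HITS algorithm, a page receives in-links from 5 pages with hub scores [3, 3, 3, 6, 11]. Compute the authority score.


Authority = sum of hub scores of in-linkers
In-link 1: hub score = 3
In-link 2: hub score = 3
In-link 3: hub score = 3
In-link 4: hub score = 6
In-link 5: hub score = 11
Authority = 3 + 3 + 3 + 6 + 11 = 26

26


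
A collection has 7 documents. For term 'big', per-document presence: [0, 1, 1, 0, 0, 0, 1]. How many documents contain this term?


Checking each document for 'big':
Doc 1: absent
Doc 2: present
Doc 3: present
Doc 4: absent
Doc 5: absent
Doc 6: absent
Doc 7: present
df = sum of presences = 0 + 1 + 1 + 0 + 0 + 0 + 1 = 3

3


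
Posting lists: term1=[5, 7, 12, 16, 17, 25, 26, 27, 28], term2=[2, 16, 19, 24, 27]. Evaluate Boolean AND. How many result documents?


Boolean AND: find intersection of posting lists
term1 docs: [5, 7, 12, 16, 17, 25, 26, 27, 28]
term2 docs: [2, 16, 19, 24, 27]
Intersection: [16, 27]
|intersection| = 2

2


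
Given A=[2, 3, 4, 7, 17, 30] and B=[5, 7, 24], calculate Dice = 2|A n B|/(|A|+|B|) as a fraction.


A intersect B = [7]
|A intersect B| = 1
|A| = 6, |B| = 3
Dice = 2*1 / (6+3)
= 2 / 9 = 2/9

2/9


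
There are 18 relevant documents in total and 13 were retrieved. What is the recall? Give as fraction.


Recall = retrieved_relevant / total_relevant
= 13 / 18
= 13 / (13 + 5)
= 13/18

13/18


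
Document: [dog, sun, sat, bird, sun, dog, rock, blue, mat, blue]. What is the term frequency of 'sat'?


Document has 10 words
Scanning for 'sat':
Found at positions: [2]
Count = 1

1


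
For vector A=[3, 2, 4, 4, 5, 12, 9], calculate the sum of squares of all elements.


|A|^2 = sum of squared components
A[0]^2 = 3^2 = 9
A[1]^2 = 2^2 = 4
A[2]^2 = 4^2 = 16
A[3]^2 = 4^2 = 16
A[4]^2 = 5^2 = 25
A[5]^2 = 12^2 = 144
A[6]^2 = 9^2 = 81
Sum = 9 + 4 + 16 + 16 + 25 + 144 + 81 = 295

295


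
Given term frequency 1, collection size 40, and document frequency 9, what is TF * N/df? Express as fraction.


TF * (N/df)
= 1 * (40/9)
= 1 * 40/9
= 40/9

40/9


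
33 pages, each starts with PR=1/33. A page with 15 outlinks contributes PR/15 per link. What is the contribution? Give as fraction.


Initial PR = 1/33 = 1/33
Outlinks = 15
Contribution per link = PR / outlinks
= 1/33 / 15
= 1/495

1/495


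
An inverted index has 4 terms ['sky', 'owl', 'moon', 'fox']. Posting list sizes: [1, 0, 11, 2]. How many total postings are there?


Summing posting list sizes:
'sky': 1 postings
'owl': 0 postings
'moon': 11 postings
'fox': 2 postings
Total = 1 + 0 + 11 + 2 = 14

14


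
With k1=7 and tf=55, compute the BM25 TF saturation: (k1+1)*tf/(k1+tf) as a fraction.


BM25 TF component = (k1+1)*tf / (k1+tf)
k1 = 7, tf = 55
Numerator = (7+1)*55 = 440
Denominator = 7 + 55 = 62
= 440/62 = 220/31

220/31


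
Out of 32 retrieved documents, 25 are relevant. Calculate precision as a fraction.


Precision = relevant_retrieved / total_retrieved
= 25 / 32
= 25 / (25 + 7)
= 25/32

25/32


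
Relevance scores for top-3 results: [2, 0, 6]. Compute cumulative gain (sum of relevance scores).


Cumulative Gain = sum of relevance scores
Position 1: rel=2, running sum=2
Position 2: rel=0, running sum=2
Position 3: rel=6, running sum=8
CG = 8

8


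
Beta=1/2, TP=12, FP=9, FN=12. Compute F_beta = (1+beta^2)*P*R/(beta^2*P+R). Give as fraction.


P = TP/(TP+FP) = 12/21 = 4/7
R = TP/(TP+FN) = 12/24 = 1/2
beta^2 = 1/2^2 = 1/4
(1 + beta^2) = 5/4
Numerator = (1+beta^2)*P*R = 5/14
Denominator = beta^2*P + R = 1/7 + 1/2 = 9/14
F_beta = 5/9

5/9


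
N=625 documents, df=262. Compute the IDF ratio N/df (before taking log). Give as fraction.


IDF ratio = N / df
= 625 / 262
= 625/262

625/262


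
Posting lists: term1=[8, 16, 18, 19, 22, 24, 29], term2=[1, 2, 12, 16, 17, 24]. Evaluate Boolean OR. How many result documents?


Boolean OR: find union of posting lists
term1 docs: [8, 16, 18, 19, 22, 24, 29]
term2 docs: [1, 2, 12, 16, 17, 24]
Union: [1, 2, 8, 12, 16, 17, 18, 19, 22, 24, 29]
|union| = 11

11


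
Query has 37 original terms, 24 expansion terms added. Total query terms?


Original terms: 37
Expansion terms: 24
Total = 37 + 24 = 61

61


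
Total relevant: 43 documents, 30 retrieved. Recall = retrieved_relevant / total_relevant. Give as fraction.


Recall = retrieved_relevant / total_relevant
= 30 / 43
= 30 / (30 + 13)
= 30/43

30/43


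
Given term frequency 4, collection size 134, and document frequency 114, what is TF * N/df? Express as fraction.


TF * (N/df)
= 4 * (134/114)
= 4 * 67/57
= 268/57

268/57


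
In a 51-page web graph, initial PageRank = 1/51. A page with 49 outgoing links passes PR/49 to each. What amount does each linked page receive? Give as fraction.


Initial PR = 1/51 = 1/51
Outlinks = 49
Contribution per link = PR / outlinks
= 1/51 / 49
= 1/2499

1/2499


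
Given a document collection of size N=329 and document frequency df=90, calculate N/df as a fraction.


IDF ratio = N / df
= 329 / 90
= 329/90

329/90


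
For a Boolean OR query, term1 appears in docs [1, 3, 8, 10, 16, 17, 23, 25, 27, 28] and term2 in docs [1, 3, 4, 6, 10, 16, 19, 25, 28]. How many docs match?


Boolean OR: find union of posting lists
term1 docs: [1, 3, 8, 10, 16, 17, 23, 25, 27, 28]
term2 docs: [1, 3, 4, 6, 10, 16, 19, 25, 28]
Union: [1, 3, 4, 6, 8, 10, 16, 17, 19, 23, 25, 27, 28]
|union| = 13

13


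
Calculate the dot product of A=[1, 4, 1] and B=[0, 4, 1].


Dot product = sum of element-wise products
A[0]*B[0] = 1*0 = 0
A[1]*B[1] = 4*4 = 16
A[2]*B[2] = 1*1 = 1
Sum = 0 + 16 + 1 = 17

17


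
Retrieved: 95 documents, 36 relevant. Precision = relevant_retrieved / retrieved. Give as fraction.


Precision = relevant_retrieved / total_retrieved
= 36 / 95
= 36 / (36 + 59)
= 36/95

36/95


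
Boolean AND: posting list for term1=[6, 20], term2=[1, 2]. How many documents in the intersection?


Boolean AND: find intersection of posting lists
term1 docs: [6, 20]
term2 docs: [1, 2]
Intersection: []
|intersection| = 0

0


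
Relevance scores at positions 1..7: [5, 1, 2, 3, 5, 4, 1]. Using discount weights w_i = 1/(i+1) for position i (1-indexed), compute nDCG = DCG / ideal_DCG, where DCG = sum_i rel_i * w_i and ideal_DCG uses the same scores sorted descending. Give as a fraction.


Position discount weights w_i = 1/(i+1) for i=1..7:
Weights = [1/2, 1/3, 1/4, 1/5, 1/6, 1/7, 1/8]
Actual relevance: [5, 1, 2, 3, 5, 4, 1]
DCG = 5/2 + 1/3 + 2/4 + 3/5 + 5/6 + 4/7 + 1/8 = 4589/840
Ideal relevance (sorted desc): [5, 5, 4, 3, 2, 1, 1]
Ideal DCG = 5/2 + 5/3 + 4/4 + 3/5 + 2/6 + 1/7 + 1/8 = 1783/280
nDCG = DCG / ideal_DCG = 4589/840 / 1783/280 = 4589/5349

4589/5349


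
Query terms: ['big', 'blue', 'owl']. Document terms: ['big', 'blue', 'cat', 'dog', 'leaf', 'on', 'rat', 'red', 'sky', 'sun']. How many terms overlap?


Query terms: ['big', 'blue', 'owl']
Document terms: ['big', 'blue', 'cat', 'dog', 'leaf', 'on', 'rat', 'red', 'sky', 'sun']
Common terms: ['big', 'blue']
Overlap count = 2

2


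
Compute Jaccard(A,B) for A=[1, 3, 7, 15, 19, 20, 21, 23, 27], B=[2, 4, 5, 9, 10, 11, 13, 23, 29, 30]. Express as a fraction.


A intersect B = [23]
|A intersect B| = 1
A union B = [1, 2, 3, 4, 5, 7, 9, 10, 11, 13, 15, 19, 20, 21, 23, 27, 29, 30]
|A union B| = 18
Jaccard = 1/18 = 1/18

1/18


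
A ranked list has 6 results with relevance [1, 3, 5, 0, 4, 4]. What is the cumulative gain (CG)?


Cumulative Gain = sum of relevance scores
Position 1: rel=1, running sum=1
Position 2: rel=3, running sum=4
Position 3: rel=5, running sum=9
Position 4: rel=0, running sum=9
Position 5: rel=4, running sum=13
Position 6: rel=4, running sum=17
CG = 17

17


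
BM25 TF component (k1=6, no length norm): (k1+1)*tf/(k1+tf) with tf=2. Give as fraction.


BM25 TF component = (k1+1)*tf / (k1+tf)
k1 = 6, tf = 2
Numerator = (6+1)*2 = 14
Denominator = 6 + 2 = 8
= 14/8 = 7/4

7/4


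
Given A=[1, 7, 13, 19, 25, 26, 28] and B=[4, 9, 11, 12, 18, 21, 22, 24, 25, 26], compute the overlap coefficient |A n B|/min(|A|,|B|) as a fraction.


A intersect B = [25, 26]
|A intersect B| = 2
min(|A|, |B|) = min(7, 10) = 7
Overlap = 2 / 7 = 2/7

2/7


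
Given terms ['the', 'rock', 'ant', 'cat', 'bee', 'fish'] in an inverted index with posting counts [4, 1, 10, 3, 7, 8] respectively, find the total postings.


Summing posting list sizes:
'the': 4 postings
'rock': 1 postings
'ant': 10 postings
'cat': 3 postings
'bee': 7 postings
'fish': 8 postings
Total = 4 + 1 + 10 + 3 + 7 + 8 = 33

33


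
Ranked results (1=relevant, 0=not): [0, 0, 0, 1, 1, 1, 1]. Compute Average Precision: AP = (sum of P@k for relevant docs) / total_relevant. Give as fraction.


Computing P@k for each relevant position:
Position 1: not relevant
Position 2: not relevant
Position 3: not relevant
Position 4: relevant, P@4 = 1/4 = 1/4
Position 5: relevant, P@5 = 2/5 = 2/5
Position 6: relevant, P@6 = 3/6 = 1/2
Position 7: relevant, P@7 = 4/7 = 4/7
Sum of P@k = 1/4 + 2/5 + 1/2 + 4/7 = 241/140
AP = 241/140 / 4 = 241/560

241/560


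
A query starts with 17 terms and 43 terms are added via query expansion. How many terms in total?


Original terms: 17
Expansion terms: 43
Total = 17 + 43 = 60

60


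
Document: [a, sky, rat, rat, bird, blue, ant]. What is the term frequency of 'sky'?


Document has 7 words
Scanning for 'sky':
Found at positions: [1]
Count = 1

1


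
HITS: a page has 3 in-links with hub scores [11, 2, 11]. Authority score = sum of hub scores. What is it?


Authority = sum of hub scores of in-linkers
In-link 1: hub score = 11
In-link 2: hub score = 2
In-link 3: hub score = 11
Authority = 11 + 2 + 11 = 24

24


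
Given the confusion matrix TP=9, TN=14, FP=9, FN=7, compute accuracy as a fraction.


Accuracy = (TP + TN) / (TP + TN + FP + FN)
TP + TN = 9 + 14 = 23
Total = 9 + 14 + 9 + 7 = 39
Accuracy = 23 / 39 = 23/39

23/39


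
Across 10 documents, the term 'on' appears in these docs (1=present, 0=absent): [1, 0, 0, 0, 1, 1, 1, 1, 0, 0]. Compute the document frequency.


Checking each document for 'on':
Doc 1: present
Doc 2: absent
Doc 3: absent
Doc 4: absent
Doc 5: present
Doc 6: present
Doc 7: present
Doc 8: present
Doc 9: absent
Doc 10: absent
df = sum of presences = 1 + 0 + 0 + 0 + 1 + 1 + 1 + 1 + 0 + 0 = 5

5


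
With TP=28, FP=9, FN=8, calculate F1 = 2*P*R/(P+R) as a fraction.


F1 = 2 * P * R / (P + R)
P = TP/(TP+FP) = 28/37 = 28/37
R = TP/(TP+FN) = 28/36 = 7/9
2 * P * R = 2 * 28/37 * 7/9 = 392/333
P + R = 28/37 + 7/9 = 511/333
F1 = 392/333 / 511/333 = 56/73

56/73


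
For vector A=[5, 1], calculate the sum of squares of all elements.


|A|^2 = sum of squared components
A[0]^2 = 5^2 = 25
A[1]^2 = 1^2 = 1
Sum = 25 + 1 = 26

26


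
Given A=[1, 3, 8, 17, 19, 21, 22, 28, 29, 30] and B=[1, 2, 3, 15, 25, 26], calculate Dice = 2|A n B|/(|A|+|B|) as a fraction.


A intersect B = [1, 3]
|A intersect B| = 2
|A| = 10, |B| = 6
Dice = 2*2 / (10+6)
= 4 / 16 = 1/4

1/4


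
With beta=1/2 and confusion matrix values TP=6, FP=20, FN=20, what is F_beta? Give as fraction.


P = TP/(TP+FP) = 6/26 = 3/13
R = TP/(TP+FN) = 6/26 = 3/13
beta^2 = 1/2^2 = 1/4
(1 + beta^2) = 5/4
Numerator = (1+beta^2)*P*R = 45/676
Denominator = beta^2*P + R = 3/52 + 3/13 = 15/52
F_beta = 3/13

3/13


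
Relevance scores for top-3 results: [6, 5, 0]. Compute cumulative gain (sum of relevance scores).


Cumulative Gain = sum of relevance scores
Position 1: rel=6, running sum=6
Position 2: rel=5, running sum=11
Position 3: rel=0, running sum=11
CG = 11

11


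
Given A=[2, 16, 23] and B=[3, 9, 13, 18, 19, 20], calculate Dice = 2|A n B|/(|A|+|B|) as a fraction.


A intersect B = []
|A intersect B| = 0
|A| = 3, |B| = 6
Dice = 2*0 / (3+6)
= 0 / 9 = 0

0


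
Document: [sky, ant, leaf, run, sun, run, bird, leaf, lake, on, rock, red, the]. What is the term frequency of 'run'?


Document has 13 words
Scanning for 'run':
Found at positions: [3, 5]
Count = 2

2


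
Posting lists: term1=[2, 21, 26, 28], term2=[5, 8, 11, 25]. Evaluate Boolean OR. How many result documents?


Boolean OR: find union of posting lists
term1 docs: [2, 21, 26, 28]
term2 docs: [5, 8, 11, 25]
Union: [2, 5, 8, 11, 21, 25, 26, 28]
|union| = 8

8


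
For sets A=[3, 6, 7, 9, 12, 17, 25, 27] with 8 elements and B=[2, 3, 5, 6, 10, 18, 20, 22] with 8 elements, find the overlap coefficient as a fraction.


A intersect B = [3, 6]
|A intersect B| = 2
min(|A|, |B|) = min(8, 8) = 8
Overlap = 2 / 8 = 1/4

1/4


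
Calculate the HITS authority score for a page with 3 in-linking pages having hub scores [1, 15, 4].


Authority = sum of hub scores of in-linkers
In-link 1: hub score = 1
In-link 2: hub score = 15
In-link 3: hub score = 4
Authority = 1 + 15 + 4 = 20

20


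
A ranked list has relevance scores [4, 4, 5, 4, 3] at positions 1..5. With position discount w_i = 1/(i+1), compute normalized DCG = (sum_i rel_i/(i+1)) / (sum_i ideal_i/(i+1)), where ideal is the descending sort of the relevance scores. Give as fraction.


Position discount weights w_i = 1/(i+1) for i=1..5:
Weights = [1/2, 1/3, 1/4, 1/5, 1/6]
Actual relevance: [4, 4, 5, 4, 3]
DCG = 4/2 + 4/3 + 5/4 + 4/5 + 3/6 = 353/60
Ideal relevance (sorted desc): [5, 4, 4, 4, 3]
Ideal DCG = 5/2 + 4/3 + 4/4 + 4/5 + 3/6 = 92/15
nDCG = DCG / ideal_DCG = 353/60 / 92/15 = 353/368

353/368


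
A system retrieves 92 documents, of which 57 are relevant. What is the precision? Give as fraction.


Precision = relevant_retrieved / total_retrieved
= 57 / 92
= 57 / (57 + 35)
= 57/92

57/92


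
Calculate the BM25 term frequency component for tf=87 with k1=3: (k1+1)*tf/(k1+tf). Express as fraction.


BM25 TF component = (k1+1)*tf / (k1+tf)
k1 = 3, tf = 87
Numerator = (3+1)*87 = 348
Denominator = 3 + 87 = 90
= 348/90 = 58/15

58/15


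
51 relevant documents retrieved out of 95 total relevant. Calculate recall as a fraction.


Recall = retrieved_relevant / total_relevant
= 51 / 95
= 51 / (51 + 44)
= 51/95

51/95


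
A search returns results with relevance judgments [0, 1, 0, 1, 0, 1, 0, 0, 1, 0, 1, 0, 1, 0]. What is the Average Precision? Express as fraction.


Computing P@k for each relevant position:
Position 1: not relevant
Position 2: relevant, P@2 = 1/2 = 1/2
Position 3: not relevant
Position 4: relevant, P@4 = 2/4 = 1/2
Position 5: not relevant
Position 6: relevant, P@6 = 3/6 = 1/2
Position 7: not relevant
Position 8: not relevant
Position 9: relevant, P@9 = 4/9 = 4/9
Position 10: not relevant
Position 11: relevant, P@11 = 5/11 = 5/11
Position 12: not relevant
Position 13: relevant, P@13 = 6/13 = 6/13
Position 14: not relevant
Sum of P@k = 1/2 + 1/2 + 1/2 + 4/9 + 5/11 + 6/13 = 7363/2574
AP = 7363/2574 / 6 = 7363/15444

7363/15444


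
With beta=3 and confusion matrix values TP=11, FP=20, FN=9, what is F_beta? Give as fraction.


P = TP/(TP+FP) = 11/31 = 11/31
R = TP/(TP+FN) = 11/20 = 11/20
beta^2 = 3^2 = 9
(1 + beta^2) = 10
Numerator = (1+beta^2)*P*R = 121/62
Denominator = beta^2*P + R = 99/31 + 11/20 = 2321/620
F_beta = 110/211

110/211


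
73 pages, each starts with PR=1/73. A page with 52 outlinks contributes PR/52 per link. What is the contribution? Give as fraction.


Initial PR = 1/73 = 1/73
Outlinks = 52
Contribution per link = PR / outlinks
= 1/73 / 52
= 1/3796

1/3796


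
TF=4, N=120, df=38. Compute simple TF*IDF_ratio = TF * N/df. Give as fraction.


TF * (N/df)
= 4 * (120/38)
= 4 * 60/19
= 240/19

240/19


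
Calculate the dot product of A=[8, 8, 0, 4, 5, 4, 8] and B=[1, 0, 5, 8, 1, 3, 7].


Dot product = sum of element-wise products
A[0]*B[0] = 8*1 = 8
A[1]*B[1] = 8*0 = 0
A[2]*B[2] = 0*5 = 0
A[3]*B[3] = 4*8 = 32
A[4]*B[4] = 5*1 = 5
A[5]*B[5] = 4*3 = 12
A[6]*B[6] = 8*7 = 56
Sum = 8 + 0 + 0 + 32 + 5 + 12 + 56 = 113

113


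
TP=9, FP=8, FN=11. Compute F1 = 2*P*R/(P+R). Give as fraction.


F1 = 2 * P * R / (P + R)
P = TP/(TP+FP) = 9/17 = 9/17
R = TP/(TP+FN) = 9/20 = 9/20
2 * P * R = 2 * 9/17 * 9/20 = 81/170
P + R = 9/17 + 9/20 = 333/340
F1 = 81/170 / 333/340 = 18/37

18/37


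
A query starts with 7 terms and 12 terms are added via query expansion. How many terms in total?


Original terms: 7
Expansion terms: 12
Total = 7 + 12 = 19

19


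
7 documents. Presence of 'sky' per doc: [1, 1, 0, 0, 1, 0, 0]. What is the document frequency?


Checking each document for 'sky':
Doc 1: present
Doc 2: present
Doc 3: absent
Doc 4: absent
Doc 5: present
Doc 6: absent
Doc 7: absent
df = sum of presences = 1 + 1 + 0 + 0 + 1 + 0 + 0 = 3

3


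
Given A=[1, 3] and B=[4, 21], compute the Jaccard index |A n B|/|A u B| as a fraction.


A intersect B = []
|A intersect B| = 0
A union B = [1, 3, 4, 21]
|A union B| = 4
Jaccard = 0/4 = 0

0


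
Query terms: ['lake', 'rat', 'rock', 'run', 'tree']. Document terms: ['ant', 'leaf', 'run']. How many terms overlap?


Query terms: ['lake', 'rat', 'rock', 'run', 'tree']
Document terms: ['ant', 'leaf', 'run']
Common terms: ['run']
Overlap count = 1

1


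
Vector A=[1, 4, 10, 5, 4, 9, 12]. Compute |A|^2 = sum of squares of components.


|A|^2 = sum of squared components
A[0]^2 = 1^2 = 1
A[1]^2 = 4^2 = 16
A[2]^2 = 10^2 = 100
A[3]^2 = 5^2 = 25
A[4]^2 = 4^2 = 16
A[5]^2 = 9^2 = 81
A[6]^2 = 12^2 = 144
Sum = 1 + 16 + 100 + 25 + 16 + 81 + 144 = 383

383


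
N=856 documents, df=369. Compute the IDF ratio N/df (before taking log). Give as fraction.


IDF ratio = N / df
= 856 / 369
= 856/369

856/369


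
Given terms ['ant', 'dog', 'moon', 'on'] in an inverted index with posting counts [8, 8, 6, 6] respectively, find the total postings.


Summing posting list sizes:
'ant': 8 postings
'dog': 8 postings
'moon': 6 postings
'on': 6 postings
Total = 8 + 8 + 6 + 6 = 28

28


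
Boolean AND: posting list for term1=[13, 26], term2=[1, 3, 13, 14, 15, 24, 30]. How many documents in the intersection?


Boolean AND: find intersection of posting lists
term1 docs: [13, 26]
term2 docs: [1, 3, 13, 14, 15, 24, 30]
Intersection: [13]
|intersection| = 1

1


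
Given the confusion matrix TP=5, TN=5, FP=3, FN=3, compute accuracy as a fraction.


Accuracy = (TP + TN) / (TP + TN + FP + FN)
TP + TN = 5 + 5 = 10
Total = 5 + 5 + 3 + 3 = 16
Accuracy = 10 / 16 = 5/8

5/8


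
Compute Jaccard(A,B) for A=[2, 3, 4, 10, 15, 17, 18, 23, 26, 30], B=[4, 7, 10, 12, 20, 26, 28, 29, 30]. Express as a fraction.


A intersect B = [4, 10, 26, 30]
|A intersect B| = 4
A union B = [2, 3, 4, 7, 10, 12, 15, 17, 18, 20, 23, 26, 28, 29, 30]
|A union B| = 15
Jaccard = 4/15 = 4/15

4/15


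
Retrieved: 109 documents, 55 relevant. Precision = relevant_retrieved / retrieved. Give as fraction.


Precision = relevant_retrieved / total_retrieved
= 55 / 109
= 55 / (55 + 54)
= 55/109

55/109


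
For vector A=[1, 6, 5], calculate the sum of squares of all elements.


|A|^2 = sum of squared components
A[0]^2 = 1^2 = 1
A[1]^2 = 6^2 = 36
A[2]^2 = 5^2 = 25
Sum = 1 + 36 + 25 = 62

62


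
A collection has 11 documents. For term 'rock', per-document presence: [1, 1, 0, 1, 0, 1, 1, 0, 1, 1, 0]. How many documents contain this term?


Checking each document for 'rock':
Doc 1: present
Doc 2: present
Doc 3: absent
Doc 4: present
Doc 5: absent
Doc 6: present
Doc 7: present
Doc 8: absent
Doc 9: present
Doc 10: present
Doc 11: absent
df = sum of presences = 1 + 1 + 0 + 1 + 0 + 1 + 1 + 0 + 1 + 1 + 0 = 7

7


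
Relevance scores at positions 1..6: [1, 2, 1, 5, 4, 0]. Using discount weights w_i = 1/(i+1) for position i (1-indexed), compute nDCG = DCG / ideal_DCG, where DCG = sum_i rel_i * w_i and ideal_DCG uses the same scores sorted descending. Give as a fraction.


Position discount weights w_i = 1/(i+1) for i=1..6:
Weights = [1/2, 1/3, 1/4, 1/5, 1/6, 1/7]
Actual relevance: [1, 2, 1, 5, 4, 0]
DCG = 1/2 + 2/3 + 1/4 + 5/5 + 4/6 + 0/7 = 37/12
Ideal relevance (sorted desc): [5, 4, 2, 1, 1, 0]
Ideal DCG = 5/2 + 4/3 + 2/4 + 1/5 + 1/6 + 0/7 = 47/10
nDCG = DCG / ideal_DCG = 37/12 / 47/10 = 185/282

185/282


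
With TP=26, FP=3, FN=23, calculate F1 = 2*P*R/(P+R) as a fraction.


F1 = 2 * P * R / (P + R)
P = TP/(TP+FP) = 26/29 = 26/29
R = TP/(TP+FN) = 26/49 = 26/49
2 * P * R = 2 * 26/29 * 26/49 = 1352/1421
P + R = 26/29 + 26/49 = 2028/1421
F1 = 1352/1421 / 2028/1421 = 2/3

2/3


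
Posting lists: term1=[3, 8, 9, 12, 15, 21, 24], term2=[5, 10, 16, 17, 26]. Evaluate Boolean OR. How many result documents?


Boolean OR: find union of posting lists
term1 docs: [3, 8, 9, 12, 15, 21, 24]
term2 docs: [5, 10, 16, 17, 26]
Union: [3, 5, 8, 9, 10, 12, 15, 16, 17, 21, 24, 26]
|union| = 12

12


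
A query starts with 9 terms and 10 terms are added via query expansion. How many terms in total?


Original terms: 9
Expansion terms: 10
Total = 9 + 10 = 19

19


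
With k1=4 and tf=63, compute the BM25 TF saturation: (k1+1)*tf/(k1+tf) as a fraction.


BM25 TF component = (k1+1)*tf / (k1+tf)
k1 = 4, tf = 63
Numerator = (4+1)*63 = 315
Denominator = 4 + 63 = 67
= 315/67 = 315/67

315/67


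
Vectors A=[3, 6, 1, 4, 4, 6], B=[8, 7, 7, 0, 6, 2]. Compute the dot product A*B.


Dot product = sum of element-wise products
A[0]*B[0] = 3*8 = 24
A[1]*B[1] = 6*7 = 42
A[2]*B[2] = 1*7 = 7
A[3]*B[3] = 4*0 = 0
A[4]*B[4] = 4*6 = 24
A[5]*B[5] = 6*2 = 12
Sum = 24 + 42 + 7 + 0 + 24 + 12 = 109

109


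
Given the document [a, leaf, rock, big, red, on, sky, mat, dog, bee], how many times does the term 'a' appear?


Document has 10 words
Scanning for 'a':
Found at positions: [0]
Count = 1

1


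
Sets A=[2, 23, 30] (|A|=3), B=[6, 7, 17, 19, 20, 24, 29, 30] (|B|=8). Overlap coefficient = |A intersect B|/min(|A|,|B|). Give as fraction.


A intersect B = [30]
|A intersect B| = 1
min(|A|, |B|) = min(3, 8) = 3
Overlap = 1 / 3 = 1/3

1/3


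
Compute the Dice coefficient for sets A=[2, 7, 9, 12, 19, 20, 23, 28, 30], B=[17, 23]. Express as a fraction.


A intersect B = [23]
|A intersect B| = 1
|A| = 9, |B| = 2
Dice = 2*1 / (9+2)
= 2 / 11 = 2/11

2/11


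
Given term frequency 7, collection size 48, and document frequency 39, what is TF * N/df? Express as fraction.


TF * (N/df)
= 7 * (48/39)
= 7 * 16/13
= 112/13

112/13


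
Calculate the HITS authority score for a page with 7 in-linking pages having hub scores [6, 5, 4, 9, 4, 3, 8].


Authority = sum of hub scores of in-linkers
In-link 1: hub score = 6
In-link 2: hub score = 5
In-link 3: hub score = 4
In-link 4: hub score = 9
In-link 5: hub score = 4
In-link 6: hub score = 3
In-link 7: hub score = 8
Authority = 6 + 5 + 4 + 9 + 4 + 3 + 8 = 39

39


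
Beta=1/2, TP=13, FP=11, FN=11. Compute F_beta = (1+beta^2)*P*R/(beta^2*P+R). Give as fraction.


P = TP/(TP+FP) = 13/24 = 13/24
R = TP/(TP+FN) = 13/24 = 13/24
beta^2 = 1/2^2 = 1/4
(1 + beta^2) = 5/4
Numerator = (1+beta^2)*P*R = 845/2304
Denominator = beta^2*P + R = 13/96 + 13/24 = 65/96
F_beta = 13/24

13/24


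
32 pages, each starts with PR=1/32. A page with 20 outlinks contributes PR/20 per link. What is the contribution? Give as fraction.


Initial PR = 1/32 = 1/32
Outlinks = 20
Contribution per link = PR / outlinks
= 1/32 / 20
= 1/640

1/640


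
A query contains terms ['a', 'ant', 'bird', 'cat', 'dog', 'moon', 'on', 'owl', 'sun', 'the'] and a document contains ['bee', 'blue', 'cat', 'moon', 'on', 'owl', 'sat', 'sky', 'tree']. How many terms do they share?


Query terms: ['a', 'ant', 'bird', 'cat', 'dog', 'moon', 'on', 'owl', 'sun', 'the']
Document terms: ['bee', 'blue', 'cat', 'moon', 'on', 'owl', 'sat', 'sky', 'tree']
Common terms: ['cat', 'moon', 'on', 'owl']
Overlap count = 4

4


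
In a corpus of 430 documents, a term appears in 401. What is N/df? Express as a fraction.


IDF ratio = N / df
= 430 / 401
= 430/401

430/401


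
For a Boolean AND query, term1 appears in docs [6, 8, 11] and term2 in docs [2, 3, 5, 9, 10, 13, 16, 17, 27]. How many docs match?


Boolean AND: find intersection of posting lists
term1 docs: [6, 8, 11]
term2 docs: [2, 3, 5, 9, 10, 13, 16, 17, 27]
Intersection: []
|intersection| = 0

0


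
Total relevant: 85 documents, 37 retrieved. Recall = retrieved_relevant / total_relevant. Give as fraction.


Recall = retrieved_relevant / total_relevant
= 37 / 85
= 37 / (37 + 48)
= 37/85

37/85


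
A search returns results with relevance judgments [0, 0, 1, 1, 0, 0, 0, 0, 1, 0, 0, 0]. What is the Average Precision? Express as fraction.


Computing P@k for each relevant position:
Position 1: not relevant
Position 2: not relevant
Position 3: relevant, P@3 = 1/3 = 1/3
Position 4: relevant, P@4 = 2/4 = 1/2
Position 5: not relevant
Position 6: not relevant
Position 7: not relevant
Position 8: not relevant
Position 9: relevant, P@9 = 3/9 = 1/3
Position 10: not relevant
Position 11: not relevant
Position 12: not relevant
Sum of P@k = 1/3 + 1/2 + 1/3 = 7/6
AP = 7/6 / 3 = 7/18

7/18


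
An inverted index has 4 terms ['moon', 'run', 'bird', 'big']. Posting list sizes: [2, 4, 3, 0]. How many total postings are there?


Summing posting list sizes:
'moon': 2 postings
'run': 4 postings
'bird': 3 postings
'big': 0 postings
Total = 2 + 4 + 3 + 0 = 9

9


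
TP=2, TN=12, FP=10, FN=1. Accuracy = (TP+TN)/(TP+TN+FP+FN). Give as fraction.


Accuracy = (TP + TN) / (TP + TN + FP + FN)
TP + TN = 2 + 12 = 14
Total = 2 + 12 + 10 + 1 = 25
Accuracy = 14 / 25 = 14/25

14/25


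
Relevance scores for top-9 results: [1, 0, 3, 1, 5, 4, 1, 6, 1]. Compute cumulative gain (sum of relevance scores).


Cumulative Gain = sum of relevance scores
Position 1: rel=1, running sum=1
Position 2: rel=0, running sum=1
Position 3: rel=3, running sum=4
Position 4: rel=1, running sum=5
Position 5: rel=5, running sum=10
Position 6: rel=4, running sum=14
Position 7: rel=1, running sum=15
Position 8: rel=6, running sum=21
Position 9: rel=1, running sum=22
CG = 22

22


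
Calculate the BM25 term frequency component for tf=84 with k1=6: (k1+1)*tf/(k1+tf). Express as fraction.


BM25 TF component = (k1+1)*tf / (k1+tf)
k1 = 6, tf = 84
Numerator = (6+1)*84 = 588
Denominator = 6 + 84 = 90
= 588/90 = 98/15

98/15


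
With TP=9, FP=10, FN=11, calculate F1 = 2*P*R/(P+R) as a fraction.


F1 = 2 * P * R / (P + R)
P = TP/(TP+FP) = 9/19 = 9/19
R = TP/(TP+FN) = 9/20 = 9/20
2 * P * R = 2 * 9/19 * 9/20 = 81/190
P + R = 9/19 + 9/20 = 351/380
F1 = 81/190 / 351/380 = 6/13

6/13


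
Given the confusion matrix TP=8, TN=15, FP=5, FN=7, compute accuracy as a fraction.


Accuracy = (TP + TN) / (TP + TN + FP + FN)
TP + TN = 8 + 15 = 23
Total = 8 + 15 + 5 + 7 = 35
Accuracy = 23 / 35 = 23/35

23/35


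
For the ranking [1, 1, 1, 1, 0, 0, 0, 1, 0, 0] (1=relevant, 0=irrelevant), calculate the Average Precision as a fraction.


Computing P@k for each relevant position:
Position 1: relevant, P@1 = 1/1 = 1
Position 2: relevant, P@2 = 2/2 = 1
Position 3: relevant, P@3 = 3/3 = 1
Position 4: relevant, P@4 = 4/4 = 1
Position 5: not relevant
Position 6: not relevant
Position 7: not relevant
Position 8: relevant, P@8 = 5/8 = 5/8
Position 9: not relevant
Position 10: not relevant
Sum of P@k = 1 + 1 + 1 + 1 + 5/8 = 37/8
AP = 37/8 / 5 = 37/40

37/40


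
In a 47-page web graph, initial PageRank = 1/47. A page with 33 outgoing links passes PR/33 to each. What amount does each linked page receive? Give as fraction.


Initial PR = 1/47 = 1/47
Outlinks = 33
Contribution per link = PR / outlinks
= 1/47 / 33
= 1/1551

1/1551


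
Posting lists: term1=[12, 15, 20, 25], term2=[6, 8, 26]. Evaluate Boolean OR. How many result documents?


Boolean OR: find union of posting lists
term1 docs: [12, 15, 20, 25]
term2 docs: [6, 8, 26]
Union: [6, 8, 12, 15, 20, 25, 26]
|union| = 7

7


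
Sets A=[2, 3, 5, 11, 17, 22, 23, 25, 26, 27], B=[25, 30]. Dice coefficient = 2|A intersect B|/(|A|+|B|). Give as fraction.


A intersect B = [25]
|A intersect B| = 1
|A| = 10, |B| = 2
Dice = 2*1 / (10+2)
= 2 / 12 = 1/6

1/6


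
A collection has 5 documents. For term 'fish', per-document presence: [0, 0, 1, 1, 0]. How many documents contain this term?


Checking each document for 'fish':
Doc 1: absent
Doc 2: absent
Doc 3: present
Doc 4: present
Doc 5: absent
df = sum of presences = 0 + 0 + 1 + 1 + 0 = 2

2


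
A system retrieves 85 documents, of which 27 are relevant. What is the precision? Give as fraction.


Precision = relevant_retrieved / total_retrieved
= 27 / 85
= 27 / (27 + 58)
= 27/85

27/85


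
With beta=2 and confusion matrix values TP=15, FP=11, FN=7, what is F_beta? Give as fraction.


P = TP/(TP+FP) = 15/26 = 15/26
R = TP/(TP+FN) = 15/22 = 15/22
beta^2 = 2^2 = 4
(1 + beta^2) = 5
Numerator = (1+beta^2)*P*R = 1125/572
Denominator = beta^2*P + R = 30/13 + 15/22 = 855/286
F_beta = 25/38

25/38


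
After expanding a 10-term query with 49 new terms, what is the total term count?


Original terms: 10
Expansion terms: 49
Total = 10 + 49 = 59

59


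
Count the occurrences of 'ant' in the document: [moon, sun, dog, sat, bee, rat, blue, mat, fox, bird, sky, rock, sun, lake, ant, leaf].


Document has 16 words
Scanning for 'ant':
Found at positions: [14]
Count = 1

1


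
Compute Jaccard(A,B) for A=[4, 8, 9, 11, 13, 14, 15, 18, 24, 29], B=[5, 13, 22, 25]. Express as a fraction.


A intersect B = [13]
|A intersect B| = 1
A union B = [4, 5, 8, 9, 11, 13, 14, 15, 18, 22, 24, 25, 29]
|A union B| = 13
Jaccard = 1/13 = 1/13

1/13


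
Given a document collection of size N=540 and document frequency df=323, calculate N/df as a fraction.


IDF ratio = N / df
= 540 / 323
= 540/323

540/323


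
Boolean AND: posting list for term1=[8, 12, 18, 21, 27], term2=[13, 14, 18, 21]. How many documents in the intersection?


Boolean AND: find intersection of posting lists
term1 docs: [8, 12, 18, 21, 27]
term2 docs: [13, 14, 18, 21]
Intersection: [18, 21]
|intersection| = 2

2


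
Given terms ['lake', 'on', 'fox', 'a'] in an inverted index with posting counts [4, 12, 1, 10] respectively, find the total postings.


Summing posting list sizes:
'lake': 4 postings
'on': 12 postings
'fox': 1 postings
'a': 10 postings
Total = 4 + 12 + 1 + 10 = 27

27


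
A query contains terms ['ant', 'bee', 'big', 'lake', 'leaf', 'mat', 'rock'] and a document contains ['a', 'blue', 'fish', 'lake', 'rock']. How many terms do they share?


Query terms: ['ant', 'bee', 'big', 'lake', 'leaf', 'mat', 'rock']
Document terms: ['a', 'blue', 'fish', 'lake', 'rock']
Common terms: ['lake', 'rock']
Overlap count = 2

2


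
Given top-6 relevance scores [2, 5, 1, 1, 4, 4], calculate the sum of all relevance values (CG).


Cumulative Gain = sum of relevance scores
Position 1: rel=2, running sum=2
Position 2: rel=5, running sum=7
Position 3: rel=1, running sum=8
Position 4: rel=1, running sum=9
Position 5: rel=4, running sum=13
Position 6: rel=4, running sum=17
CG = 17

17


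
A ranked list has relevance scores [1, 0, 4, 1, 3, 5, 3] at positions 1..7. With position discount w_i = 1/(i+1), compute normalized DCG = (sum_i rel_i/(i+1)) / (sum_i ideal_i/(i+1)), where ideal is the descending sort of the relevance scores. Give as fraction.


Position discount weights w_i = 1/(i+1) for i=1..7:
Weights = [1/2, 1/3, 1/4, 1/5, 1/6, 1/7, 1/8]
Actual relevance: [1, 0, 4, 1, 3, 5, 3]
DCG = 1/2 + 0/3 + 4/4 + 1/5 + 3/6 + 5/7 + 3/8 = 921/280
Ideal relevance (sorted desc): [5, 4, 3, 3, 1, 1, 0]
Ideal DCG = 5/2 + 4/3 + 3/4 + 3/5 + 1/6 + 1/7 + 0/8 = 769/140
nDCG = DCG / ideal_DCG = 921/280 / 769/140 = 921/1538

921/1538


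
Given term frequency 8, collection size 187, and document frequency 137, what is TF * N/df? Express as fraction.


TF * (N/df)
= 8 * (187/137)
= 8 * 187/137
= 1496/137

1496/137


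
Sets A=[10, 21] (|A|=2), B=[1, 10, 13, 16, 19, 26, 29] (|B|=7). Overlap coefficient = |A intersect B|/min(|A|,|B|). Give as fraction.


A intersect B = [10]
|A intersect B| = 1
min(|A|, |B|) = min(2, 7) = 2
Overlap = 1 / 2 = 1/2

1/2


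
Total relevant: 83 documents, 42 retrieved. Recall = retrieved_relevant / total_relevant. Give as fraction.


Recall = retrieved_relevant / total_relevant
= 42 / 83
= 42 / (42 + 41)
= 42/83

42/83


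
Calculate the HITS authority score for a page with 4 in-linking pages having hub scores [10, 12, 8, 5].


Authority = sum of hub scores of in-linkers
In-link 1: hub score = 10
In-link 2: hub score = 12
In-link 3: hub score = 8
In-link 4: hub score = 5
Authority = 10 + 12 + 8 + 5 = 35

35


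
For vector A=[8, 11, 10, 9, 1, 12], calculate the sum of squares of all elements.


|A|^2 = sum of squared components
A[0]^2 = 8^2 = 64
A[1]^2 = 11^2 = 121
A[2]^2 = 10^2 = 100
A[3]^2 = 9^2 = 81
A[4]^2 = 1^2 = 1
A[5]^2 = 12^2 = 144
Sum = 64 + 121 + 100 + 81 + 1 + 144 = 511

511


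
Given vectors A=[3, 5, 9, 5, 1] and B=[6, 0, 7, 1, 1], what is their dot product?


Dot product = sum of element-wise products
A[0]*B[0] = 3*6 = 18
A[1]*B[1] = 5*0 = 0
A[2]*B[2] = 9*7 = 63
A[3]*B[3] = 5*1 = 5
A[4]*B[4] = 1*1 = 1
Sum = 18 + 0 + 63 + 5 + 1 = 87

87


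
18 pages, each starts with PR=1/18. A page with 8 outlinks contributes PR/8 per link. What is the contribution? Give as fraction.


Initial PR = 1/18 = 1/18
Outlinks = 8
Contribution per link = PR / outlinks
= 1/18 / 8
= 1/144

1/144


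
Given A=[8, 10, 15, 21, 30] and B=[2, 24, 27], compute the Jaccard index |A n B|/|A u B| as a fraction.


A intersect B = []
|A intersect B| = 0
A union B = [2, 8, 10, 15, 21, 24, 27, 30]
|A union B| = 8
Jaccard = 0/8 = 0

0


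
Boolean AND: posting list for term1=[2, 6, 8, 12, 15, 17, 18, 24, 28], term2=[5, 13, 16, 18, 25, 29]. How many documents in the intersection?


Boolean AND: find intersection of posting lists
term1 docs: [2, 6, 8, 12, 15, 17, 18, 24, 28]
term2 docs: [5, 13, 16, 18, 25, 29]
Intersection: [18]
|intersection| = 1

1


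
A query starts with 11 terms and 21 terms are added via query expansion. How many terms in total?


Original terms: 11
Expansion terms: 21
Total = 11 + 21 = 32

32


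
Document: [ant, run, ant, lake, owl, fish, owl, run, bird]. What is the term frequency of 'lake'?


Document has 9 words
Scanning for 'lake':
Found at positions: [3]
Count = 1

1


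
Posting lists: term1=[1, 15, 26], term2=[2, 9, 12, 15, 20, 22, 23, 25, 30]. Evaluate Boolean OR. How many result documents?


Boolean OR: find union of posting lists
term1 docs: [1, 15, 26]
term2 docs: [2, 9, 12, 15, 20, 22, 23, 25, 30]
Union: [1, 2, 9, 12, 15, 20, 22, 23, 25, 26, 30]
|union| = 11

11


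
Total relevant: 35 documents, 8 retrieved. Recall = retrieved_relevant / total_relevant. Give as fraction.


Recall = retrieved_relevant / total_relevant
= 8 / 35
= 8 / (8 + 27)
= 8/35

8/35


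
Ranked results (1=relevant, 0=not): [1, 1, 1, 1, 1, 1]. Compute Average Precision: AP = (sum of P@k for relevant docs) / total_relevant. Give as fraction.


Computing P@k for each relevant position:
Position 1: relevant, P@1 = 1/1 = 1
Position 2: relevant, P@2 = 2/2 = 1
Position 3: relevant, P@3 = 3/3 = 1
Position 4: relevant, P@4 = 4/4 = 1
Position 5: relevant, P@5 = 5/5 = 1
Position 6: relevant, P@6 = 6/6 = 1
Sum of P@k = 1 + 1 + 1 + 1 + 1 + 1 = 6
AP = 6 / 6 = 1

1


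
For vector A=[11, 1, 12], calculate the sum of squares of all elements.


|A|^2 = sum of squared components
A[0]^2 = 11^2 = 121
A[1]^2 = 1^2 = 1
A[2]^2 = 12^2 = 144
Sum = 121 + 1 + 144 = 266

266


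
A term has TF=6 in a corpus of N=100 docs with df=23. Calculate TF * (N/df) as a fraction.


TF * (N/df)
= 6 * (100/23)
= 6 * 100/23
= 600/23

600/23


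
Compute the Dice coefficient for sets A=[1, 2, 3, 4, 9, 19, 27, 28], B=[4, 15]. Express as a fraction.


A intersect B = [4]
|A intersect B| = 1
|A| = 8, |B| = 2
Dice = 2*1 / (8+2)
= 2 / 10 = 1/5

1/5


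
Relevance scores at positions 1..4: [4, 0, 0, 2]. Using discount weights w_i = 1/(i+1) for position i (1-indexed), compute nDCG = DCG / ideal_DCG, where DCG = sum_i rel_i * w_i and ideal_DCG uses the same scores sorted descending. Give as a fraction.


Position discount weights w_i = 1/(i+1) for i=1..4:
Weights = [1/2, 1/3, 1/4, 1/5]
Actual relevance: [4, 0, 0, 2]
DCG = 4/2 + 0/3 + 0/4 + 2/5 = 12/5
Ideal relevance (sorted desc): [4, 2, 0, 0]
Ideal DCG = 4/2 + 2/3 + 0/4 + 0/5 = 8/3
nDCG = DCG / ideal_DCG = 12/5 / 8/3 = 9/10

9/10


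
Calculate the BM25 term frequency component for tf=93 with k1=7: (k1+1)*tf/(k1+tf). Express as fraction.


BM25 TF component = (k1+1)*tf / (k1+tf)
k1 = 7, tf = 93
Numerator = (7+1)*93 = 744
Denominator = 7 + 93 = 100
= 744/100 = 186/25

186/25


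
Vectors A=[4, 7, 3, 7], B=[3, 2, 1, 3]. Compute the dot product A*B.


Dot product = sum of element-wise products
A[0]*B[0] = 4*3 = 12
A[1]*B[1] = 7*2 = 14
A[2]*B[2] = 3*1 = 3
A[3]*B[3] = 7*3 = 21
Sum = 12 + 14 + 3 + 21 = 50

50


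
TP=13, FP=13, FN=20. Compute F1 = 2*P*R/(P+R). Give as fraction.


F1 = 2 * P * R / (P + R)
P = TP/(TP+FP) = 13/26 = 1/2
R = TP/(TP+FN) = 13/33 = 13/33
2 * P * R = 2 * 1/2 * 13/33 = 13/33
P + R = 1/2 + 13/33 = 59/66
F1 = 13/33 / 59/66 = 26/59

26/59


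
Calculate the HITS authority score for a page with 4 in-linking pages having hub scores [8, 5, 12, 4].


Authority = sum of hub scores of in-linkers
In-link 1: hub score = 8
In-link 2: hub score = 5
In-link 3: hub score = 12
In-link 4: hub score = 4
Authority = 8 + 5 + 12 + 4 = 29

29


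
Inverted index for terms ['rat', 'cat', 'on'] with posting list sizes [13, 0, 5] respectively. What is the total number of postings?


Summing posting list sizes:
'rat': 13 postings
'cat': 0 postings
'on': 5 postings
Total = 13 + 0 + 5 = 18

18


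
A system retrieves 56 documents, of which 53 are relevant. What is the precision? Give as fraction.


Precision = relevant_retrieved / total_retrieved
= 53 / 56
= 53 / (53 + 3)
= 53/56

53/56


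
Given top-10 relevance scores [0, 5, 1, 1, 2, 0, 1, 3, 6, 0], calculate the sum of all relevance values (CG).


Cumulative Gain = sum of relevance scores
Position 1: rel=0, running sum=0
Position 2: rel=5, running sum=5
Position 3: rel=1, running sum=6
Position 4: rel=1, running sum=7
Position 5: rel=2, running sum=9
Position 6: rel=0, running sum=9
Position 7: rel=1, running sum=10
Position 8: rel=3, running sum=13
Position 9: rel=6, running sum=19
Position 10: rel=0, running sum=19
CG = 19

19


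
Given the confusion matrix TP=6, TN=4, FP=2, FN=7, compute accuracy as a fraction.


Accuracy = (TP + TN) / (TP + TN + FP + FN)
TP + TN = 6 + 4 = 10
Total = 6 + 4 + 2 + 7 = 19
Accuracy = 10 / 19 = 10/19

10/19


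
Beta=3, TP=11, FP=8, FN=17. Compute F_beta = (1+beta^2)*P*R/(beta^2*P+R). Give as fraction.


P = TP/(TP+FP) = 11/19 = 11/19
R = TP/(TP+FN) = 11/28 = 11/28
beta^2 = 3^2 = 9
(1 + beta^2) = 10
Numerator = (1+beta^2)*P*R = 605/266
Denominator = beta^2*P + R = 99/19 + 11/28 = 2981/532
F_beta = 110/271

110/271


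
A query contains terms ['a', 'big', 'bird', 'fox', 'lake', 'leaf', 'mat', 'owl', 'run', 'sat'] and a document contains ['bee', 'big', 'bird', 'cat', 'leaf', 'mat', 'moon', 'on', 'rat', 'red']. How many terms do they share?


Query terms: ['a', 'big', 'bird', 'fox', 'lake', 'leaf', 'mat', 'owl', 'run', 'sat']
Document terms: ['bee', 'big', 'bird', 'cat', 'leaf', 'mat', 'moon', 'on', 'rat', 'red']
Common terms: ['big', 'bird', 'leaf', 'mat']
Overlap count = 4

4
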